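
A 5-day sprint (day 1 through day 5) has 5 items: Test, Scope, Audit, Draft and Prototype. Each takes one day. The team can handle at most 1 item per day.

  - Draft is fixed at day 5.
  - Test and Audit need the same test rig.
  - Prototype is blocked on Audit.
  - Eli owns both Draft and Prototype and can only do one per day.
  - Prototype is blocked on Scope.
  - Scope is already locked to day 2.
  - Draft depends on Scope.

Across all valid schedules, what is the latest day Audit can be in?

Downstream work caps Audit at day 4.
Audit at day 3 is achievable: Test -> day 1; Audit -> day 3; Scope -> day 2; Draft -> day 5; Prototype -> day 4.
Nothing later works — the conflict and capacity constraints rule out every day after day 3.

day 3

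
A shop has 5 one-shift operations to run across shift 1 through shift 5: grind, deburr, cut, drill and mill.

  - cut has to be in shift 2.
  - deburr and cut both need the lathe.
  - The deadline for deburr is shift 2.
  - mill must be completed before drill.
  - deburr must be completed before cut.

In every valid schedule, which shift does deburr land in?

deburr's window is shift 1–shift 2.
cut is fixed at shift 2, and deburr can't share a shift with cut.
So deburr must be shift 1.

shift 1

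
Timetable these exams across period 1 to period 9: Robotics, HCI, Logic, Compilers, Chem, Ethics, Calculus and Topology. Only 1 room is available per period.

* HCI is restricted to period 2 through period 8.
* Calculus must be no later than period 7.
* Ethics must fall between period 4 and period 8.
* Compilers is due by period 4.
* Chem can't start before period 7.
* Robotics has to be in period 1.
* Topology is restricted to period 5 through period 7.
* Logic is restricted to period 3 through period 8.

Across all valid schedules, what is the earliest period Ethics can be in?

Ethics is available from period 4; Ethics's own window allows nothing later than period 8.
Ethics at period 4 is achievable: Ethics=period 4; HCI=period 8; Compilers=period 2; Chem=period 7; Logic=period 3; Calculus=period 6; Topology=period 5; Robotics=period 1.

period 4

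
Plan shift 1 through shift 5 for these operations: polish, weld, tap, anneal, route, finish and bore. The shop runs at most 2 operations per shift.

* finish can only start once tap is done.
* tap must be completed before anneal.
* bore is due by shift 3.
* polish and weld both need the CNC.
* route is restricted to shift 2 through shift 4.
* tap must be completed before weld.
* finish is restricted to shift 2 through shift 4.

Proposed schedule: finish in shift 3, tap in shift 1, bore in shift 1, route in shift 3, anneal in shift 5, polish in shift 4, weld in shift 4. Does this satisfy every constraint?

route is restricted to shift 2 through shift 4 — holds.
finish is restricted to shift 2 through shift 4 — holds.
bore is due by shift 3 — holds.
polish and weld both need the CNC — violated.
finish can only start once tap is done — holds.
The shop runs at most 2 operations per shift — holds.
tap must be completed before weld — holds.
tap must be completed before anneal — holds.

Invalid. polish and weld both need the CNC.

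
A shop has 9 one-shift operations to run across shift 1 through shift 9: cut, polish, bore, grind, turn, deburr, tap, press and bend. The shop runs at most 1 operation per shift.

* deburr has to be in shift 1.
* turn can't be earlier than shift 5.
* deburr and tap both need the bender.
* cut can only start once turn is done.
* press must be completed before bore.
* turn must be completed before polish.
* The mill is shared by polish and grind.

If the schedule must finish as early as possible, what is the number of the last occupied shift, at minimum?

shift 9

The precedence chain requires at least 2 distinct shifts.
With at most 1 per shift and 9 operations, at least 9 shifts are needed.
Propagating the time windows through the other constraints, cut can't land before shift 6, so the schedule must run through at least shift 6.
9 works (last occupied shift: shift 9): for example deburr -> shift 1; tap -> shift 8; cut -> shift 6; bend -> shift 9; grind -> shift 4; bore -> shift 3; press -> shift 2; polish -> shift 7; turn -> shift 5.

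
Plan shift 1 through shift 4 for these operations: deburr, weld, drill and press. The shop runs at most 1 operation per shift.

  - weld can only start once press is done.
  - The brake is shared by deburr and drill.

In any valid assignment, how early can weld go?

Precedence pushes weld to at least shift 2.
weld at shift 2 is achievable: weld=shift 2; drill=shift 4; press=shift 1; deburr=shift 3.

shift 2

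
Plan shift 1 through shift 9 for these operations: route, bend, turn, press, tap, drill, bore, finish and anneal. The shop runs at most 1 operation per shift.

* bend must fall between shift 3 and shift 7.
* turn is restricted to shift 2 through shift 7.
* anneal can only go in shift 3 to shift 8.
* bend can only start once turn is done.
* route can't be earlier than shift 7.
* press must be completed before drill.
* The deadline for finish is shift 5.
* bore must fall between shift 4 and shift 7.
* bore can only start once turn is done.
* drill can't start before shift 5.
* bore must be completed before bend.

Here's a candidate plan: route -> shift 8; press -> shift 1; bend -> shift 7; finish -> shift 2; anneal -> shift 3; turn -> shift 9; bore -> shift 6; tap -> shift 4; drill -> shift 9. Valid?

bend can only start once turn is done — violated.
turn is restricted to shift 2 through shift 7 — violated.
bore can only start once turn is done — violated.
The deadline for finish is shift 5 — holds.
press must be completed before drill — holds.
drill can't start before shift 5 — holds.
anneal can only go in shift 3 to shift 8 — holds.
bore must fall between shift 4 and shift 7 — holds.
The shop runs at most 1 operation per shift — violated.
route can't be earlier than shift 7 — holds.
bend must fall between shift 3 and shift 7 — holds.
bore must be completed before bend — holds.

Invalid. turn is restricted to shift 2 through shift 7.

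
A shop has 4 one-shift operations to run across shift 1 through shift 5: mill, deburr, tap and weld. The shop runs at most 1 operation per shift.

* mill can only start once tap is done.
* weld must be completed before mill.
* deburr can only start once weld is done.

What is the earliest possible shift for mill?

Precedence pushes mill to at least shift 2.
mill at shift 3 is achievable: mill=shift 3; weld=shift 1; deburr=shift 4; tap=shift 2.
Nothing earlier works — the capacity limit rule out every shift before shift 3.

shift 3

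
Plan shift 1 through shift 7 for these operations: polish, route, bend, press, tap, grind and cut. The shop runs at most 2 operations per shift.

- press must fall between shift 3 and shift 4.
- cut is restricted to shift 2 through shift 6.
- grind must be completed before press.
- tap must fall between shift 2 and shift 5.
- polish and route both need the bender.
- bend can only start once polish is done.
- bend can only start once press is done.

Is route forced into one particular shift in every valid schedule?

route can be shift 1 (e.g. polish -> shift 3; route -> shift 1; press -> shift 3; tap -> shift 2; cut -> shift 2; grind -> shift 1; bend -> shift 4) or shift 2 (e.g. tap -> shift 2, route -> shift 2, press -> shift 3, polish -> shift 1, bend -> shift 4, grind -> shift 1, cut -> shift 3).

No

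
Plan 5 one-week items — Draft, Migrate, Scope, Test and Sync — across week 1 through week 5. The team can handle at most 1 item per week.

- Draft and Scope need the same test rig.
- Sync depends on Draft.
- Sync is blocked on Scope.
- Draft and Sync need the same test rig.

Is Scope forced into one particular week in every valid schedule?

No

Scope can be week 1 (e.g. Scope -> week 1, Draft -> week 2, Sync -> week 3, Migrate -> week 4, Test -> week 5) or week 2 (e.g. Test -> week 5; Migrate -> week 4; Draft -> week 1; Sync -> week 3; Scope -> week 2).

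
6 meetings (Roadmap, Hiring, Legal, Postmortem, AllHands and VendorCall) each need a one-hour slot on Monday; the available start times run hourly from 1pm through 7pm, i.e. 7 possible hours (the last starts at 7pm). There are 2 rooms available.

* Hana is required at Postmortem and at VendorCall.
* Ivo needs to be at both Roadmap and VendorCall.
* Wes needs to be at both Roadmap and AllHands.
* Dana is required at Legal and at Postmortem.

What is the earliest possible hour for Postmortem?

1pm

Postmortem at 1pm is achievable: Legal=2pm, Postmortem=1pm, AllHands=3pm, VendorCall=3pm, Roadmap=1pm, Hiring=2pm.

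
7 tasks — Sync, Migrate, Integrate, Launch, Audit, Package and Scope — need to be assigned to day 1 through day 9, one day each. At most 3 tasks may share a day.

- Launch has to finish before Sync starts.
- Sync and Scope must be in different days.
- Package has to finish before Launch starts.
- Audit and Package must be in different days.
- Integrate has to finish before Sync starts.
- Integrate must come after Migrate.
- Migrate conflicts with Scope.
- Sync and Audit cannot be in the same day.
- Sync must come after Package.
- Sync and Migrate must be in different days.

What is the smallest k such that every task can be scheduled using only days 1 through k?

4 days

The precedence chain requires at least 3 distinct days.
With at most 3 per day and 7 tasks, at least 3 days are needed.
Could 3 days be enough, i.e. nothing placed later than day 3? No: Sync must come after Integrate (at day 1 or later) → {day 2, day 3}; Integrate must come before Sync (at day 3 or earlier) → {day 1, day 2}; Integrate must come after Migrate (at day 1 or later) → {day 2}; Migrate must come before Integrate (at day 2 or earlier) → {day 1}; Package must come before Sync (at day 3 or earlier) → {day 1, day 2}; Launch must come before Sync (at day 3 or earlier) → {day 1, day 2}; Launch must come after Package (at day 1 or later) → {day 2}; Package must come before Launch (at day 2 or earlier) → {day 1}; Audit can't share with Package (day 1) → {day 2, day 3}; Scope can't share with Migrate (day 1) → {day 2, day 3}; Sync must come after Integrate (at day 2 or later) → {day 3}; Audit can't share with Sync (day 3) → {day 2}; Scope can't share with Sync (day 3) → {day 2}; that puts Integrate, Launch, Audit and Scope all in day 2 — more than 3 per day.
So 3 days is not enough.
4 works (last occupied day: day 4): for example Audit -> day 2; Package -> day 1; Integrate -> day 2; Launch -> day 2; Migrate -> day 1; Scope -> day 4; Sync -> day 3.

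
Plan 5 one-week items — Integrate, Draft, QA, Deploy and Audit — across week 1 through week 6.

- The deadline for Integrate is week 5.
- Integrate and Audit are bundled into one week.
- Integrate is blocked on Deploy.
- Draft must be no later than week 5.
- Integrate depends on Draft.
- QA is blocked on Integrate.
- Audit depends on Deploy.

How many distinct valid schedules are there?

50

Splitting on Integrate: it can be week 2 (4), week 3 (12), week 4 (18), week 5 (16). Listing each branch's schedules as (Draft, QA, Deploy, Audit) by week number:
Integrate=week 2: (1,3,1,2) (1,4,1,2) (1,5,1,2) (1,6,1,2) — 4.
Integrate=week 3: (1,4,1,3) (1,4,2,3) (1,5,1,3) (1,5,2,3) (1,6,1,3) (1,6,2,3) (2,4,1,3) (2,4,2,3) (2,5,1,3) (2,5,2,3) (2,6,1,3) (2,6,2,3) — 12.
Integrate=week 4: (1,5,1,4) (1,5,2,4) (1,5,3,4) (1,6,1,4) (1,6,2,4) (1,6,3,4) (2,5,1,4) (2,5,2,4) (2,5,3,4) (2,6,1,4) (2,6,2,4) (2,6,3,4) (3,5,1,4) (3,5,2,4) (3,5,3,4) (3,6,1,4) (3,6,2,4) (3,6,3,4) — 18.
Integrate=week 5: (1,6,1,5) (1,6,2,5) (1,6,3,5) (1,6,4,5) (2,6,1,5) (2,6,2,5) (2,6,3,5) (2,6,4,5) (3,6,1,5) (3,6,2,5) (3,6,3,5) (3,6,4,5) (4,6,1,5) (4,6,2,5) (4,6,3,5) (4,6,4,5) — 16.
Summing: 4 + 12 + 18 + 16 = 50.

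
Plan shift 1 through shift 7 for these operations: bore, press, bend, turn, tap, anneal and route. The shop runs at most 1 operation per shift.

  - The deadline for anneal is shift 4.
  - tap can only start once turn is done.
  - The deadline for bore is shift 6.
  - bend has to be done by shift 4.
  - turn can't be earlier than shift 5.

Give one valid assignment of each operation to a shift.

route -> shift 7; press -> shift 4; bend -> shift 1; anneal -> shift 2; tap -> shift 6; turn -> shift 5; bore -> shift 3

Checking: turn(shift 5) before tap(shift 6); bore=shift 3 in [shift 1,shift 6]; bend=shift 1 in [shift 1,shift 4]; turn=shift 5 in [shift 5,shift 7]; anneal=shift 2 in [shift 1,shift 4]; max 1 per shift (cap 1).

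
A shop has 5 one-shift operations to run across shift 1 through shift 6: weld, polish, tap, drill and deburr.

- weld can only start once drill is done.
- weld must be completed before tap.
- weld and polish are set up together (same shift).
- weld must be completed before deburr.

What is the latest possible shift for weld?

shift 5

Precedence pushes weld to at least shift 2; downstream work caps weld at shift 5.
weld at shift 5 is achievable: polish in shift 5, deburr in shift 6, weld in shift 5, tap in shift 6, drill in shift 1.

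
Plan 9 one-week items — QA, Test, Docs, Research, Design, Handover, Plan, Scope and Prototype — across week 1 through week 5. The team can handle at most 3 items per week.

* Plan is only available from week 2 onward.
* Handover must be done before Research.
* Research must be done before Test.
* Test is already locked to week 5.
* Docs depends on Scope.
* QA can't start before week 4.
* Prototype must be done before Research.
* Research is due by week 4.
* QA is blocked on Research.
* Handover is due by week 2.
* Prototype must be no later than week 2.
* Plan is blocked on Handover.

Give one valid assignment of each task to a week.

Research=week 2; Plan=week 2; Design=week 3; Prototype=week 1; Scope=week 1; Docs=week 2; Test=week 5; QA=week 4; Handover=week 1

Checking: Prototype(week 1) before Research(week 2); Research(week 2) before QA(week 4); Handover(week 1) before Plan(week 2); Handover(week 1) before Research(week 2); Scope(week 1) before Docs(week 2); Research(week 2) before Test(week 5); Test=week 5 in [week 5,week 5]; Research=week 2 in [week 1,week 4]; QA=week 4 in [week 4,week 5]; Plan=week 2 in [week 2,week 5]; Prototype=week 1 in [week 1,week 2]; Handover=week 1 in [week 1,week 2]; max 3 per week (cap 3).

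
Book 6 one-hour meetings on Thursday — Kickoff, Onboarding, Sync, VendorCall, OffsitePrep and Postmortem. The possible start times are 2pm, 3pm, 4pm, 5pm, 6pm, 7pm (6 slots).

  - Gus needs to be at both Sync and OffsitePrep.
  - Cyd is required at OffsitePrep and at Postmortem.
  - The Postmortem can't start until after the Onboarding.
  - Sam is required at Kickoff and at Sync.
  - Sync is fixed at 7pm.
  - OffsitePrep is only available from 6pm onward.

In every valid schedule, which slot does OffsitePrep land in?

6pm

OffsitePrep's window is 6pm–7pm.
Sync is fixed at 7pm, and OffsitePrep can't share a slot with Sync.
So OffsitePrep must be 6pm.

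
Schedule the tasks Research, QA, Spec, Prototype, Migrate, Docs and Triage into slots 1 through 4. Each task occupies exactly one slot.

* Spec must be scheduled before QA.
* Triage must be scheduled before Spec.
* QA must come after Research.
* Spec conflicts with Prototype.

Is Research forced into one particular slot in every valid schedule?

No

Research can be 1 (e.g. Docs=1, Spec=2, Research=1, QA=3, Prototype=1, Migrate=1, Triage=1) or 2 (e.g. QA=3; Prototype=1; Docs=1; Spec=2; Research=2; Migrate=1; Triage=1).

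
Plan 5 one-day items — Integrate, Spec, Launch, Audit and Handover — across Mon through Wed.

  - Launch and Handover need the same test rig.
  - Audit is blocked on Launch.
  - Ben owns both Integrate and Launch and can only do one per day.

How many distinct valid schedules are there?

Splitting on Integrate: it can be Mon (6), Tue (12), Wed (18). Listing each branch's schedules as (Spec, Launch, Audit, Handover):
Integrate=Mon: (Mon,Tue,Wed,Mon) (Mon,Tue,Wed,Wed) (Tue,Tue,Wed,Mon) (Tue,Tue,Wed,Wed) (Wed,Tue,Wed,Mon) (Wed,Tue,Wed,Wed) — 6.
Integrate=Tue: (Mon,Mon,Tue,Tue) (Mon,Mon,Tue,Wed) (Mon,Mon,Wed,Tue) (Mon,Mon,Wed,Wed) (Tue,Mon,Tue,Tue) (Tue,Mon,Tue,Wed) (Tue,Mon,Wed,Tue) (Tue,Mon,Wed,Wed) (Wed,Mon,Tue,Tue) (Wed,Mon,Tue,Wed) (Wed,Mon,Wed,Tue) (Wed,Mon,Wed,Wed) — 12.
Integrate=Wed: (Mon,Mon,Tue,Tue) (Mon,Mon,Tue,Wed) (Mon,Mon,Wed,Tue) (Mon,Mon,Wed,Wed) (Mon,Tue,Wed,Mon) (Mon,Tue,Wed,Wed) (Tue,Mon,Tue,Tue) (Tue,Mon,Tue,Wed) (Tue,Mon,Wed,Tue) (Tue,Mon,Wed,Wed) (Tue,Tue,Wed,Mon) (Tue,Tue,Wed,Wed) (Wed,Mon,Tue,Tue) (Wed,Mon,Tue,Wed) (Wed,Mon,Wed,Tue) (Wed,Mon,Wed,Wed) (Wed,Tue,Wed,Mon) (Wed,Tue,Wed,Wed) — 18.
Summing: 6 + 12 + 18 = 36.

36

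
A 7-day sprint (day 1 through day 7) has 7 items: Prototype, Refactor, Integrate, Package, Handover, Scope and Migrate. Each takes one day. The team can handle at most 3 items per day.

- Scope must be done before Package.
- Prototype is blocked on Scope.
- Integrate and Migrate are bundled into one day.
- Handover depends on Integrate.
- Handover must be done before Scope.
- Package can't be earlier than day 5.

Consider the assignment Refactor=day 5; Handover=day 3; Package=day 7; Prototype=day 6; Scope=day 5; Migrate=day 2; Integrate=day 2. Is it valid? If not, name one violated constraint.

Yes

Handover must be done before Scope — holds.
Scope must be done before Package — holds.
The team can handle at most 3 items per day — holds.
Handover depends on Integrate — holds.
Prototype is blocked on Scope — holds.
Package can't be earlier than day 5 — holds.
Integrate and Migrate are bundled into one day — holds.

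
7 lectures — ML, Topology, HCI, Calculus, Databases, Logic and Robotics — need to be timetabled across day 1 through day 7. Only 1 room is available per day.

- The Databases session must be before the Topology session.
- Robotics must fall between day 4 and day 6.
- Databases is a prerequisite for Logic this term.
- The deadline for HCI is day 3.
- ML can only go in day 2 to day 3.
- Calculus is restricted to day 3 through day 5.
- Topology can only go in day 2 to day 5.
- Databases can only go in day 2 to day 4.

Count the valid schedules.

Splitting on ML: it can be day 2 (3), day 3 (2). Listing each branch's schedules as (Topology, HCI, Calculus, Databases, Logic, Robotics) by day number:
ML=day 2: (4,1,5,3,7,6) (5,1,3,4,7,6) (5,1,4,3,7,6) — 3.
ML=day 3: (4,1,5,2,7,6) (5,1,4,2,7,6) — 2.
Summing: 3 + 2 = 5.

5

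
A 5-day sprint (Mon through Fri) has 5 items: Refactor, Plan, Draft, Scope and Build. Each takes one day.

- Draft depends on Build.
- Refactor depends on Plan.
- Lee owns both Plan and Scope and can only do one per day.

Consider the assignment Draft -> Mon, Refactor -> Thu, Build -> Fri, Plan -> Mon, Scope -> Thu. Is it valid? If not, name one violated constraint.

No — it violates: Draft depends on Build

Lee owns both Plan and Scope and can only do one per day — holds.
Refactor depends on Plan — holds.
Draft depends on Build — violated.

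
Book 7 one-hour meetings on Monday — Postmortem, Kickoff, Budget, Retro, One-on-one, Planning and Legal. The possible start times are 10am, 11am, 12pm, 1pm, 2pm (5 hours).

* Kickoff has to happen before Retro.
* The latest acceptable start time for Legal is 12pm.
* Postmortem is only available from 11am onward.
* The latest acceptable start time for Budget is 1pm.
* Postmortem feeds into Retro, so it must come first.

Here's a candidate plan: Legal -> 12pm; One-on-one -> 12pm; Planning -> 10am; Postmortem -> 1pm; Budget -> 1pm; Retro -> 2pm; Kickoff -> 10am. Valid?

Yes, all constraints hold

Postmortem feeds into Retro, so it must come first — holds.
Kickoff has to happen before Retro — holds.
Postmortem is only available from 11am onward — holds.
The latest acceptable start time for Legal is 12pm — holds.
The latest acceptable start time for Budget is 1pm — holds.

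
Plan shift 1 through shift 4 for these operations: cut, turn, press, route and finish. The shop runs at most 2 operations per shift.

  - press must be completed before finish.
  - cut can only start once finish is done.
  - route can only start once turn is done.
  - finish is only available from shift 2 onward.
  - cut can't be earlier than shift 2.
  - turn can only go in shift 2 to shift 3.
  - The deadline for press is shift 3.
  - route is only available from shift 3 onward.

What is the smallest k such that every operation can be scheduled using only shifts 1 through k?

The precedence chain requires at least 3 distinct shifts.
With at most 2 per shift and 5 operations, at least 3 shifts are needed.
3 works (last occupied shift: shift 3): for example turn=shift 2; press=shift 1; route=shift 3; cut=shift 3; finish=shift 2.

3 shifts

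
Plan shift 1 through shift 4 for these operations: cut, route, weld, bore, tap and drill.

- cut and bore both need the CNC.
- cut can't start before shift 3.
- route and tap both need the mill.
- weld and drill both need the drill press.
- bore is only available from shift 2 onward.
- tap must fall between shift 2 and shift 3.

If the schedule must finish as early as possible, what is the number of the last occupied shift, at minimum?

cut can't be placed before shift 3, so the schedule must run through at least shift 3.
3 works (last occupied shift: shift 3): for example tap -> shift 2; cut -> shift 3; weld -> shift 1; route -> shift 1; bore -> shift 2; drill -> shift 2.

shift 3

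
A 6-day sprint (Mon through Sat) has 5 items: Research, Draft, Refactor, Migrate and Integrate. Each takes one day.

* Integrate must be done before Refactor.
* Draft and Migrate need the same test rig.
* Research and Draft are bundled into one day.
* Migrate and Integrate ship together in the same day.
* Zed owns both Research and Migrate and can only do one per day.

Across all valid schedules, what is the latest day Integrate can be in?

Fri

Downstream work caps Integrate at Fri.
Integrate at Fri is achievable: Draft=Mon; Refactor=Sat; Integrate=Fri; Migrate=Fri; Research=Mon.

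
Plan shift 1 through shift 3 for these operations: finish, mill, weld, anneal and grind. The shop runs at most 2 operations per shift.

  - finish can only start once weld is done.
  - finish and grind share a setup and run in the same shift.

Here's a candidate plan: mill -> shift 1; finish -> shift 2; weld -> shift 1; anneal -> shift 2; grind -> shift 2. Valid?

No. The shop runs at most 2 operations per shift is not satisfied.

finish and grind share a setup and run in the same shift — holds.
The shop runs at most 2 operations per shift — violated.
finish can only start once weld is done — holds.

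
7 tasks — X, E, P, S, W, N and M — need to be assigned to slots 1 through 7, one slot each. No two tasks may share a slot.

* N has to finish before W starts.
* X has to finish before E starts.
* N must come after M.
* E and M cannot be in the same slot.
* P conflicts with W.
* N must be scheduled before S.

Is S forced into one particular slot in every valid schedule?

No

S can be 3 (e.g. E=5, S=3, X=4, W=6, M=1, N=2, P=7) or 4 (e.g. S=4; X=3; N=2; P=7; W=6; M=1; E=5).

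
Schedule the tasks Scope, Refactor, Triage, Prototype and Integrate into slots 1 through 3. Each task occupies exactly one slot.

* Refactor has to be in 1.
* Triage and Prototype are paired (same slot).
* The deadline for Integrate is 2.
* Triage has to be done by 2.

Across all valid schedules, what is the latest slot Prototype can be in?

2

Prototype must be in the same slot as Triage, which can't be after 2, so Prototype is at most 2.
Prototype at 2 is achievable: Prototype in 2, Refactor in 1, Triage in 2, Scope in 1, Integrate in 1.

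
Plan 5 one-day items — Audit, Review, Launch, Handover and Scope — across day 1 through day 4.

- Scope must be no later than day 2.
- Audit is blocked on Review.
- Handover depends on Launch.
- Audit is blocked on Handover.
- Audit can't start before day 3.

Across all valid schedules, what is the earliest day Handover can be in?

Precedence pushes Handover to at least day 2; downstream work caps Handover at day 3.
Handover at day 2 is achievable: Scope=day 1, Launch=day 1, Handover=day 2, Review=day 1, Audit=day 3.

day 2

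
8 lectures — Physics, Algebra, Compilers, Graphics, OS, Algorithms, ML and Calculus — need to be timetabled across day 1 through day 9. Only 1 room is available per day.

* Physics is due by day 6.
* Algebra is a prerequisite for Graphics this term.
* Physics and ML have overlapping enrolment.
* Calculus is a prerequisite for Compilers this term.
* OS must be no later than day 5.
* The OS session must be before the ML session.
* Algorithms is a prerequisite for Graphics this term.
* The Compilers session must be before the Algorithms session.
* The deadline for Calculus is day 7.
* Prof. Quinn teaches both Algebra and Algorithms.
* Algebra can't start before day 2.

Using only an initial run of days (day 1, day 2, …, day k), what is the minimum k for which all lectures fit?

8 days

The precedence chain requires at least 4 distinct days.
With at most 1 per day and 8 lectures, at least 8 days are needed.
8 works (last occupied day: day 8): for example OS=day 1; Calculus=day 4; Algorithms=day 6; ML=day 8; Compilers=day 5; Graphics=day 7; Algebra=day 3; Physics=day 2.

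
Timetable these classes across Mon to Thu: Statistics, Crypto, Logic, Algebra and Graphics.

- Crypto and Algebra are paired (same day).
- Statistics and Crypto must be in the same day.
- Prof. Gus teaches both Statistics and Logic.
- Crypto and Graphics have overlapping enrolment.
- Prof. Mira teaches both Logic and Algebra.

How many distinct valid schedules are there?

36

Splitting on Statistics: it can be Mon (9), Tue (9), Wed (9), Thu (9). Listing each branch's schedules as (Crypto, Logic, Algebra, Graphics):
Statistics=Mon: (Mon,Tue,Mon,Tue) (Mon,Tue,Mon,Wed) (Mon,Tue,Mon,Thu) (Mon,Wed,Mon,Tue) (Mon,Wed,Mon,Wed) (Mon,Wed,Mon,Thu) (Mon,Thu,Mon,Tue) (Mon,Thu,Mon,Wed) (Mon,Thu,Mon,Thu) — 9.
Statistics=Tue: (Tue,Mon,Tue,Mon) (Tue,Mon,Tue,Wed) (Tue,Mon,Tue,Thu) (Tue,Wed,Tue,Mon) (Tue,Wed,Tue,Wed) (Tue,Wed,Tue,Thu) (Tue,Thu,Tue,Mon) (Tue,Thu,Tue,Wed) (Tue,Thu,Tue,Thu) — 9.
Statistics=Wed: (Wed,Mon,Wed,Mon) (Wed,Mon,Wed,Tue) (Wed,Mon,Wed,Thu) (Wed,Tue,Wed,Mon) (Wed,Tue,Wed,Tue) (Wed,Tue,Wed,Thu) (Wed,Thu,Wed,Mon) (Wed,Thu,Wed,Tue) (Wed,Thu,Wed,Thu) — 9.
Statistics=Thu: (Thu,Mon,Thu,Mon) (Thu,Mon,Thu,Tue) (Thu,Mon,Thu,Wed) (Thu,Tue,Thu,Mon) (Thu,Tue,Thu,Tue) (Thu,Tue,Thu,Wed) (Thu,Wed,Thu,Mon) (Thu,Wed,Thu,Tue) (Thu,Wed,Thu,Wed) — 9.
Summing: 9 + 9 + 9 + 9 = 36.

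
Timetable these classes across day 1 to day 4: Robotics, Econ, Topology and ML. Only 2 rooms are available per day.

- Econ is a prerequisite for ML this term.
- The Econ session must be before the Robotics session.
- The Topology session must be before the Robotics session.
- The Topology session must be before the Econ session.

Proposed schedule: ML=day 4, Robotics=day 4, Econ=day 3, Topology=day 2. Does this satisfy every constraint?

Valid

The Topology session must be before the Robotics session — holds.
The Econ session must be before the Robotics session — holds.
Only 2 rooms are available per day — holds.
Econ is a prerequisite for ML this term — holds.
The Topology session must be before the Econ session — holds.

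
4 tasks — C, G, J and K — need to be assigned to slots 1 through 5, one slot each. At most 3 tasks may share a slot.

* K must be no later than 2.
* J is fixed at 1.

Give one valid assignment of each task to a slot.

C in 1, G in 2, K in 1, J in 1

Checking: J=1 in [1,1]; K=1 in [1,2]; max 3 per slot (cap 3).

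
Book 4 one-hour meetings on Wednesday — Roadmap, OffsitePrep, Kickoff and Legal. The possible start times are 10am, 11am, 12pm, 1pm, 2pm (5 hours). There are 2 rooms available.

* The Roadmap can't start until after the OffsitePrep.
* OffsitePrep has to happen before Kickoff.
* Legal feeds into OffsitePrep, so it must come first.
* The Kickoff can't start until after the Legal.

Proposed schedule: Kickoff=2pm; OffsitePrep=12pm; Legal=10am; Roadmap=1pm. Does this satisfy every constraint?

There are 2 rooms available — holds.
The Roadmap can't start until after the OffsitePrep — holds.
The Kickoff can't start until after the Legal — holds.
OffsitePrep has to happen before Kickoff — holds.
Legal feeds into OffsitePrep, so it must come first — holds.

Valid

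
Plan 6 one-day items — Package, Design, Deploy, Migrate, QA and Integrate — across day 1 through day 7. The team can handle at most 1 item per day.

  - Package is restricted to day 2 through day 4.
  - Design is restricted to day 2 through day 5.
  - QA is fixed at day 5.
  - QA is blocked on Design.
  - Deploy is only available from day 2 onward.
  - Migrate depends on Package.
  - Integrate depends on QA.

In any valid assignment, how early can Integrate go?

day 6

Precedence pushes Integrate to at least day 6.
Integrate at day 6 is achievable: Deploy=day 4; QA=day 5; Design=day 3; Integrate=day 6; Package=day 2; Migrate=day 7.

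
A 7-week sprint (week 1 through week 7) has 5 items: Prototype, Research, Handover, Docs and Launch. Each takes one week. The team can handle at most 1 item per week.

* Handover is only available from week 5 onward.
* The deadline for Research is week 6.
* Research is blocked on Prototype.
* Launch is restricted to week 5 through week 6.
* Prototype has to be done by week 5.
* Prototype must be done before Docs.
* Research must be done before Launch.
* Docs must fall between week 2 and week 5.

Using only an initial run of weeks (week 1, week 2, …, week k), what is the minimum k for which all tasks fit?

6

The precedence chain requires at least 3 distinct weeks.
With at most 1 per week and 5 tasks, at least 5 weeks are needed.
Handover can't be placed before week 5, so the schedule must run through at least week 5.
Could 5 weeks be enough, i.e. nothing placed later than week 5? No: Handover's window within 5 weeks is {week 5}; Launch's window within 5 weeks is {week 5}; that puts Handover and Launch all in week 5 — more than 1 per week.
So 5 weeks is not enough.
6 works (last occupied week: week 6): for example Launch in week 5; Docs in week 2; Handover in week 6; Prototype in week 1; Research in week 3.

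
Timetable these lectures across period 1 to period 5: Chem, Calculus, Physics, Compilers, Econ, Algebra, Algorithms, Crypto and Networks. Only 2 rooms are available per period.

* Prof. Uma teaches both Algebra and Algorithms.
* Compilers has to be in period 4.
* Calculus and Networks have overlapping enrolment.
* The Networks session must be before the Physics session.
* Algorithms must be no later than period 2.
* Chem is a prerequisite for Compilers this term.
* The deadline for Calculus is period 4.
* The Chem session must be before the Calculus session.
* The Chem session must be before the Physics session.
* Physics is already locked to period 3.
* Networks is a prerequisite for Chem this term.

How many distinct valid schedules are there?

Splitting on Calculus: it can be period 3 (24), period 4 (24). Listing each branch's schedules as (Chem, Physics, Compilers, Econ, Algebra, Algorithms, Crypto, Networks) by period number:
Calculus=period 3: (2,3,4,1,4,2,5,1) (2,3,4,1,5,2,4,1) (2,3,4,1,5,2,5,1) (2,3,4,2,4,1,5,1) (2,3,4,2,5,1,4,1) (2,3,4,2,5,1,5,1) (2,3,4,4,1,2,5,1) (2,3,4,4,2,1,5,1) (2,3,4,4,5,1,2,1) (2,3,4,4,5,1,5,1) (2,3,4,4,5,2,1,1) (2,3,4,4,5,2,5,1) (2,3,4,5,1,2,4,1) (2,3,4,5,1,2,5,1) (2,3,4,5,2,1,4,1) (2,3,4,5,2,1,5,1) (2,3,4,5,4,1,2,1) (2,3,4,5,4,1,5,1) (2,3,4,5,4,2,1,1) (2,3,4,5,4,2,5,1) (2,3,4,5,5,1,2,1) (2,3,4,5,5,1,4,1) (2,3,4,5,5,2,1,1) (2,3,4,5,5,2,4,1) — 24.
Calculus=period 4: (2,3,4,1,3,2,5,1) (2,3,4,1,5,2,3,1) (2,3,4,1,5,2,5,1) (2,3,4,2,3,1,5,1) (2,3,4,2,5,1,3,1) (2,3,4,2,5,1,5,1) (2,3,4,3,1,2,5,1) (2,3,4,3,2,1,5,1) (2,3,4,3,5,1,2,1) (2,3,4,3,5,1,5,1) (2,3,4,3,5,2,1,1) (2,3,4,3,5,2,5,1) (2,3,4,5,1,2,3,1) (2,3,4,5,1,2,5,1) (2,3,4,5,2,1,3,1) (2,3,4,5,2,1,5,1) (2,3,4,5,3,1,2,1) (2,3,4,5,3,1,5,1) (2,3,4,5,3,2,1,1) (2,3,4,5,3,2,5,1) (2,3,4,5,5,1,2,1) (2,3,4,5,5,1,3,1) (2,3,4,5,5,2,1,1) (2,3,4,5,5,2,3,1) — 24.
Summing: 24 + 24 = 48.

48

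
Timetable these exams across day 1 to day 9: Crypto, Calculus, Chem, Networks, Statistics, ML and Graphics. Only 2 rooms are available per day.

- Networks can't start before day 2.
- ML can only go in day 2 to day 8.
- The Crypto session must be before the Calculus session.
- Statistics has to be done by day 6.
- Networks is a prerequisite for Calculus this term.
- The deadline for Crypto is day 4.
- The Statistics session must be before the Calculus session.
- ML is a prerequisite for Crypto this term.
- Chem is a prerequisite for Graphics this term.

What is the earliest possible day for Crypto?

day 3

Precedence pushes Crypto to at least day 3; Crypto's own window allows nothing later than day 4.
Crypto at day 3 is achievable: Chem in day 1; Crypto in day 3; Calculus in day 4; Networks in day 2; Graphics in day 3; ML in day 2; Statistics in day 1.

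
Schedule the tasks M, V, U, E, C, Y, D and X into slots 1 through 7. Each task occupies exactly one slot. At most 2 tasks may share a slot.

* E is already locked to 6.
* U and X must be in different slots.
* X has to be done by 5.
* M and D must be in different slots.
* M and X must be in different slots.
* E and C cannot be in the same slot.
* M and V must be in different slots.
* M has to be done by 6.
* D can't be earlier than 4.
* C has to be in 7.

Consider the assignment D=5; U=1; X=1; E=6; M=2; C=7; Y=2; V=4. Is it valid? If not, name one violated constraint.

No — it violates: U and X must be in different slots

E is already locked to 6 — holds.
X has to be done by 5 — holds.
U and X must be in different slots — violated.
M and X must be in different slots — holds.
M and D must be in different slots — holds.
D can't be earlier than 4 — holds.
At most 2 tasks may share a slot — holds.
E and C cannot be in the same slot — holds.
M and V must be in different slots — holds.
M has to be done by 6 — holds.
C has to be in 7 — holds.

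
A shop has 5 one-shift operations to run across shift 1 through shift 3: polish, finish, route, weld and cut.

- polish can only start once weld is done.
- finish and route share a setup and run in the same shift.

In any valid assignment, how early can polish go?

Precedence pushes polish to at least shift 2.
polish at shift 2 is achievable: finish -> shift 1, weld -> shift 1, polish -> shift 2, route -> shift 1, cut -> shift 1.

shift 2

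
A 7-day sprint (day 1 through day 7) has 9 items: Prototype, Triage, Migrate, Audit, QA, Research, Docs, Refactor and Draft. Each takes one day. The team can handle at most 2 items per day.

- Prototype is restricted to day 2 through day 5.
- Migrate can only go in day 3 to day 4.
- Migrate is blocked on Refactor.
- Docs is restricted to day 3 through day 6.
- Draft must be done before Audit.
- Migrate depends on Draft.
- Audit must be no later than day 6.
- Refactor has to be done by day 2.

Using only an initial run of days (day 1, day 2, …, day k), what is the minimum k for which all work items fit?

5 days

The precedence chain requires at least 2 distinct days.
With at most 2 per day and 9 work items, at least 5 days are needed.
Migrate can't be placed before day 3, so the schedule must run through at least day 3.
5 works (last occupied day: day 5): for example Triage in day 4, Draft in day 1, Migrate in day 3, Docs in day 3, Refactor in day 1, Research in day 5, QA in day 4, Audit in day 2, Prototype in day 2.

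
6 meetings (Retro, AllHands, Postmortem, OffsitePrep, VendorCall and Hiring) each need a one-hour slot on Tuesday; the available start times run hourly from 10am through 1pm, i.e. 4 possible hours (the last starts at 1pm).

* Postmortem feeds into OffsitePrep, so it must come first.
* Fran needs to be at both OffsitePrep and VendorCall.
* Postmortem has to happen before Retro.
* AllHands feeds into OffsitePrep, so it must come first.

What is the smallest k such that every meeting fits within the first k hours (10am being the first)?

The precedence chain requires at least 2 distinct hours.
2 works (last occupied hour: 11am): for example Hiring -> 10am, OffsitePrep -> 11am, Retro -> 11am, VendorCall -> 10am, Postmortem -> 10am, AllHands -> 10am.

2 hours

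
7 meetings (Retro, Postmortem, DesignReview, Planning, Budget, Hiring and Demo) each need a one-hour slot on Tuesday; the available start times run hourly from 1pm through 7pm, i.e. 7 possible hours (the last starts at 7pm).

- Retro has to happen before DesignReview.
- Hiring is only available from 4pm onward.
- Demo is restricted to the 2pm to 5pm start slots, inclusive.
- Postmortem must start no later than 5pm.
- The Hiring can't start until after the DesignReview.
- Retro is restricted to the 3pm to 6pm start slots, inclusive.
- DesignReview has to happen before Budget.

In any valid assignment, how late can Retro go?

Retro is available from 3pm; Retro's own window allows nothing later than 6pm; downstream work caps Retro at 5pm.
Retro at 5pm is achievable: Budget in 7pm; Demo in 2pm; Planning in 1pm; DesignReview in 6pm; Hiring in 7pm; Retro in 5pm; Postmortem in 1pm.

5pm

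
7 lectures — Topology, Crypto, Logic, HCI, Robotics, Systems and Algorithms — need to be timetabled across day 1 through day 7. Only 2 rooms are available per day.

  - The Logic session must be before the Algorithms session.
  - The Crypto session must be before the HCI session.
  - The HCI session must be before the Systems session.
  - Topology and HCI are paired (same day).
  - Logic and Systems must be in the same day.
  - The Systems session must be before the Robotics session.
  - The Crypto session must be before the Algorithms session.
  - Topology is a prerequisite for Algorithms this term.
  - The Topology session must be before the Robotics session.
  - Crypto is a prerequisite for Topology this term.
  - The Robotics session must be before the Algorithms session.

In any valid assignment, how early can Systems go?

Precedence pushes Systems to at least day 3; downstream work caps Systems at day 5.
Systems at day 3 is achievable: Topology in day 2, Logic in day 3, Systems in day 3, Algorithms in day 5, Robotics in day 4, Crypto in day 1, HCI in day 2.

day 3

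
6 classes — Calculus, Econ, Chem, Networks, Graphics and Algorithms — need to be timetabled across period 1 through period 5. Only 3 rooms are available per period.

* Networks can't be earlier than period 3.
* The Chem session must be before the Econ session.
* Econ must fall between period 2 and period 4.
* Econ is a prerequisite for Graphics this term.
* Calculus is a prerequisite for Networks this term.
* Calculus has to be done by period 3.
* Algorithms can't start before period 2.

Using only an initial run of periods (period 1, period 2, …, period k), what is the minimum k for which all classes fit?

The precedence chain requires at least 3 distinct periods.
With at most 3 per period and 6 classes, at least 2 periods are needed.
3 works (last occupied period: period 3): for example Networks -> period 3, Chem -> period 1, Econ -> period 2, Graphics -> period 3, Algorithms -> period 2, Calculus -> period 1.

3 periods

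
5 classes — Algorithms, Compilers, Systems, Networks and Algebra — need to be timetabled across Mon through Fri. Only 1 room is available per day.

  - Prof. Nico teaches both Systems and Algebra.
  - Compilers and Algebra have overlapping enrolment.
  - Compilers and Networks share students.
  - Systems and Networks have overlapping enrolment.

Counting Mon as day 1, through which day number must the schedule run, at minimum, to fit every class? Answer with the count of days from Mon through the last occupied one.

With at most 1 per day and 5 classes, at least 5 days are needed.
5 works (last occupied day: Fri): for example Algorithms -> Mon; Networks -> Thu; Algebra -> Fri; Systems -> Wed; Compilers -> Tue.

5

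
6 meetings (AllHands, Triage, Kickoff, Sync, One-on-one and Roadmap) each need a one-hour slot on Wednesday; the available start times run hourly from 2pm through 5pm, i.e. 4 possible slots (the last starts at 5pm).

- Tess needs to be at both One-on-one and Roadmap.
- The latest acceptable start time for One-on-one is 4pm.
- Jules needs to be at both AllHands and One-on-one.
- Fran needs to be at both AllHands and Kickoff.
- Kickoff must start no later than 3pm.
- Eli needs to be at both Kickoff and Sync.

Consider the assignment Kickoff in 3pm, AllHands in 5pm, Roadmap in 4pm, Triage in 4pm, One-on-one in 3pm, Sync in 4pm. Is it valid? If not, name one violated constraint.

Eli needs to be at both Kickoff and Sync — holds.
Fran needs to be at both AllHands and Kickoff — holds.
Jules needs to be at both AllHands and One-on-one — holds.
Tess needs to be at both One-on-one and Roadmap — holds.
The latest acceptable start time for One-on-one is 4pm — holds.
Kickoff must start no later than 3pm — holds.

Yes, all constraints hold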